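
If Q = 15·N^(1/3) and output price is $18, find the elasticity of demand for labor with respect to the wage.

MP_N = (1/3)·15·N^(-2/3), so P·MP_N = w gives 90·N^(-2/3) = w.
Solving, N(w) = (90/w)^(3/2). This is a constant-elasticity form: N ∝ w^(−3/2), so ε = −3/2.

ε = -1.5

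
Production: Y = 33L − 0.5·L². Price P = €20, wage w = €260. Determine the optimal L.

L* = 20

The marginal product of L is MP_L = 33 − L.
A price-taking firm hires until the value of the marginal product equals the wage: P·MP_L = w, so 20·(33 − L) = 260.
Then 33 − L = 13, giving L = 20.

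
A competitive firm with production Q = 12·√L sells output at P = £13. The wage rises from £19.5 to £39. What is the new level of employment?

From P·MP_L = w with MP_L = 6·L^(-1/2), the labor demand is L(w) = (78/w)^(2).
At w = 19.5: L = 16. At w = 39: L = 4.

L* = 4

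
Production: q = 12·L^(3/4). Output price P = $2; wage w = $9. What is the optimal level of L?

MP_L = (3/4)·12·L^(-1/4) = 9·L^(-1/4).
Profit maximization for a price taker requires P·MP_L = w: 2·9·L^(-1/4) = 9.
So L^(-1/4) = 0.5, which gives L = 16.

L* = 16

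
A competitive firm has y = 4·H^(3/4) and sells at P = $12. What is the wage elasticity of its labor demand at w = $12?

ε = -4

MP_H = (3/4)·4·H^(-1/4), so P·MP_H = w gives 36·H^(-1/4) = w.
Solving, H(w) = (36/w)^(4). This is a constant-elasticity form: H ∝ w^(−4), so ε = −4.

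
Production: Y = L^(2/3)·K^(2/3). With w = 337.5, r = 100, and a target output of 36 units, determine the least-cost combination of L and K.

Cost minimization requires the marginal rate of technical substitution to equal the input-price ratio: MP_L/MP_K = w/r.
Here MP_L/MP_K = (2/3)·(K/L)/(2/3) = (K/L). Setting this equal to 337.5/100 = 3.375 gives K = 3.375L.
Substituting into Y = 36: L^(2/3)·(3.375L)^(2/3) = 36.
Solving, L = 8 and K = 27.

L* = 8, K* = 27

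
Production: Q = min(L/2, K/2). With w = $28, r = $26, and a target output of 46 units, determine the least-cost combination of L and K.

L* = 92, K* = 92

With a fixed-proportions technology, the cost-minimizing bundle uses no slack in either input: L/2 = K/2 = Q.
So L = 2·46 = 92 and K = 2·46 = 92.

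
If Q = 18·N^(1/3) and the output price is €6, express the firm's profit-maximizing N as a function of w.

MP_N = (1/3)·18·N^(-2/3) = 6·N^(-2/3).
Setting P·MP_N = w: 36·N^(-2/3) = w.
Solving for N: N^(-2/3) = w/36, so N = (36/w)^(3/2).

N(w) = (36/w)^(3/2)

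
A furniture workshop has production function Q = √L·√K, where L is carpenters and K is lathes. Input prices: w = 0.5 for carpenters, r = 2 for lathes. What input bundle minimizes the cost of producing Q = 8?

Cost minimization requires the marginal rate of technical substitution to equal the input-price ratio: MP_L/MP_K = w/r.
Here MP_L/MP_K = (1/2)·(K/L)/(1/2) = (K/L). Setting this equal to 0.5/2 = 0.25 gives K = 0.25L.
Substituting into Q = 8: L^(1/2)·(0.25L)^(1/2) = 8.
Solving, L = 16 and K = 4.

L* = 16, K* = 4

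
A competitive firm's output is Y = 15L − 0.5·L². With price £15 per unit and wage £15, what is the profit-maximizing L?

The marginal product of L is MP_L = 15 − L.
A price-taking firm hires until the value of the marginal product equals the wage: P·MP_L = w, so 15·(15 − L) = 15.
Then 15 − L = 1, giving L = 14.

L* = 14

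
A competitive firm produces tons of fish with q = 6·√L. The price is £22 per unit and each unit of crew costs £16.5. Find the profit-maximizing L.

L* = 16

MP_L = (1/2)·6·L^(-1/2) = 3·L^(-1/2).
Profit maximization for a price taker requires P·MP_L = w: 22·3·L^(-1/2) = 16.5.
So L^(-1/2) = 0.25, which gives L = 16.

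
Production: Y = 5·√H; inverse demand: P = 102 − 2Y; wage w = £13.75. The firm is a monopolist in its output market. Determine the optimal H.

Marginal revenue from the inverse demand is MR = 102 − 4Y.
The marginal product is MP_H = 2.5·H^(-1/2).
A monopolist hires until marginal revenue product equals the wage: MR·MP_H = w.
At H, Y = 5·√H. Substituting and solving: (102 − 20·√H)·2.5·H^(-1/2) = 13.75 gives H = 16.

H* = 16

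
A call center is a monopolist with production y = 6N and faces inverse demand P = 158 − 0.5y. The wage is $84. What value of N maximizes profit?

Marginal revenue from the inverse demand is MR = 158 − y.
The marginal product is MP_N = 6.
A monopolist hires until marginal revenue product equals the wage: MR·MP_N = w.
(158 − 6N)·6 = 84, so N = 24.

N* = 24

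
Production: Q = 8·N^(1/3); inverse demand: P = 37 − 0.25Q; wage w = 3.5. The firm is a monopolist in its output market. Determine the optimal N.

Marginal revenue from the inverse demand is MR = 37 − 0.5Q.
The marginal product is MP_N = (8/3)·N^(-2/3).
A monopolist hires until marginal revenue product equals the wage: MR·MP_N = w.
At N, Q = 8·N^(1/3). Substituting and solving: (37 − 4·N^(1/3))·(8/3)·N^(-2/3) = 3.5 gives N = 64.

N* = 64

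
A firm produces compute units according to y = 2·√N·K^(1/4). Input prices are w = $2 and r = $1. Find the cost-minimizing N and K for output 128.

Cost minimization requires the marginal rate of technical substitution to equal the input-price ratio: MP_N/MP_K = w/r.
Here MP_N/MP_K = (1/2)·(K/N)/(1/4) = 2·(K/N). Setting this equal to 2/1 = 2 gives K = N.
Substituting into y = 128: 2·N^(1/2)·(N)^(1/4) = 128.
Solving, N = 256 and K = 256.

N* = 256, K* = 256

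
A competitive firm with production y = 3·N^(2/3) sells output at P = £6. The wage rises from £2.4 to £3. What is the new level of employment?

From P·MP_N = w with MP_N = 2·N^(-1/3), the labor demand is N(w) = (12/w)^(3).
At w = 2.4: N = 125. At w = 3: N = 64.

N* = 64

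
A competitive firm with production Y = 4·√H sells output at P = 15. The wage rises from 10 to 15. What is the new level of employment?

H* = 4

From P·MP_H = w with MP_H = 2·H^(-1/2), the labor demand is H(w) = (30/w)^(2).
At w = 10: H = 9. At w = 15: H = 4.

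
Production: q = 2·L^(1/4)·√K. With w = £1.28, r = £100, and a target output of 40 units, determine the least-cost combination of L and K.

L* = 625, K* = 16

Cost minimization requires the marginal rate of technical substitution to equal the input-price ratio: MP_L/MP_K = w/r.
Here MP_L/MP_K = (1/4)·(K/L)/(1/2) = 0.5·(K/L). Setting this equal to 1.28/100 = 0.0128 gives K = 0.0256L.
Substituting into q = 40: 2·L^(1/4)·(0.0256L)^(1/2) = 40.
Solving, L = 625 and K = 16.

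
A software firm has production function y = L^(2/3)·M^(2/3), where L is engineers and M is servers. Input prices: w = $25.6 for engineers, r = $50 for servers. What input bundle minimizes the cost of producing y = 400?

Cost minimization requires the marginal rate of technical substitution to equal the input-price ratio: MP_L/MP_M = w/r.
Here MP_L/MP_M = (2/3)·(M/L)/(2/3) = (M/L). Setting this equal to 25.6/50 = 0.512 gives M = 0.512L.
Substituting into y = 400: L^(2/3)·(0.512L)^(2/3) = 400.
Solving, L = 125 and M = 64.

L* = 125, M* = 64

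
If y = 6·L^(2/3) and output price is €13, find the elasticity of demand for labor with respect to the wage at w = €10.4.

MP_L = (2/3)·6·L^(-1/3), so P·MP_L = w gives 52·L^(-1/3) = w.
Solving, L(w) = (52/w)^(3). This is a constant-elasticity form: L ∝ w^(−3), so ε = −3.

ε = -3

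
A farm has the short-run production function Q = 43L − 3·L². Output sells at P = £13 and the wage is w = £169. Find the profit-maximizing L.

The marginal product of L is MP_L = 43 − 6L.
A price-taking firm hires until the value of the marginal product equals the wage: P·MP_L = w, so 13·(43 − 6L) = 169.
Then 43 − 6L = 13, giving L = 5.

L* = 5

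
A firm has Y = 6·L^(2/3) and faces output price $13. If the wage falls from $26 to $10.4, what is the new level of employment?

From P·MP_L = w with MP_L = 4·L^(-1/3), the labor demand is L(w) = (52/w)^(3).
At w = 26: L = 8. At w = 10.4: L = 125.

L* = 125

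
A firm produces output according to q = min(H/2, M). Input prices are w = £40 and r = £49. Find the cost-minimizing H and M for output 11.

H* = 22, M* = 11

With a fixed-proportions technology, the cost-minimizing bundle uses no slack in either input: H/2 = M = q.
So H = 2·11 = 22 and M = 11.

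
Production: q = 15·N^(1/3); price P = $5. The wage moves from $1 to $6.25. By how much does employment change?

ΔN = -117

From P·MP_N = w with MP_N = 5·N^(-2/3), the labor demand is N(w) = (25/w)^(3/2).
At w = 1: N = 125. At w = 6.25: N = 8.
ΔN = 8 − 125 = -117.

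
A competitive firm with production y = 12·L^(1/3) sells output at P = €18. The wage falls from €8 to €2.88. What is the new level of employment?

L* = 125

From P·MP_L = w with MP_L = 4·L^(-2/3), the labor demand is L(w) = (72/w)^(3/2).
At w = 8: L = 27. At w = 2.88: L = 125.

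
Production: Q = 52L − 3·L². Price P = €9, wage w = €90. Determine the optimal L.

L* = 7

The marginal product of L is MP_L = 52 − 6L.
A price-taking firm hires until the value of the marginal product equals the wage: P·MP_L = w, so 9·(52 − 6L) = 90.
Then 52 − 6L = 10, giving L = 7.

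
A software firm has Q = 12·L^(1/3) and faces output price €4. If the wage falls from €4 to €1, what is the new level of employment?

L* = 64

From P·MP_L = w with MP_L = 4·L^(-2/3), the labor demand is L(w) = (16/w)^(3/2).
At w = 4: L = 8. At w = 1: L = 64.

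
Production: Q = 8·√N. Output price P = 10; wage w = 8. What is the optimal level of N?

N* = 25

MP_N = (1/2)·8·N^(-1/2) = 4·N^(-1/2).
Profit maximization for a price taker requires P·MP_N = w: 10·4·N^(-1/2) = 8.
So N^(-1/2) = 0.2, which gives N = 25.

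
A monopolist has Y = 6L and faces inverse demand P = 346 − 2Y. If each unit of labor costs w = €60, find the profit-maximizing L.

Marginal revenue from the inverse demand is MR = 346 − 4Y.
The marginal product is MP_L = 6.
A monopolist hires until marginal revenue product equals the wage: MR·MP_L = w.
(346 − 24L)·6 = 60, so L = 14.

L* = 14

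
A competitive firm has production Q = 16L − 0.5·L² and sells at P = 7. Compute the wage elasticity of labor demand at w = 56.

ε = -1

From P·MP_L = w with MP_L = 16 − L, labor demand is L(w) = 16 − w/7.
dL/dw = −1/(7) = -1/7.
At w = 56, L = 8, so ε = (dL/dw)·(w/L) = (-1/7)·(56/8) = -1.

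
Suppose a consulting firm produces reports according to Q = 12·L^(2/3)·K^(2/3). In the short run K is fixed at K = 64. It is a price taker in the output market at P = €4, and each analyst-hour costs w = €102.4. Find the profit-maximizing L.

With K = 64, MP_L = (2/3)·12·L^(-1/3)·64^(2/3) = 128·L^(-1/3).
Profit maximization for a price taker requires P·MP_L = w: 4·128·L^(-1/3) = 102.4.
So L^(-1/3) = 0.2, which gives L = 125.

L* = 125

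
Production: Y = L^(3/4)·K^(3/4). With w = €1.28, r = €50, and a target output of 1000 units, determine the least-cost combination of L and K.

Cost minimization requires the marginal rate of technical substitution to equal the input-price ratio: MP_L/MP_K = w/r.
Here MP_L/MP_K = (3/4)·(K/L)/(3/4) = (K/L). Setting this equal to 1.28/50 = 0.0256 gives K = 0.0256L.
Substituting into Y = 1000: L^(3/4)·(0.0256L)^(3/4) = 1000.
Solving, L = 625 and K = 16.

L* = 625, K* = 16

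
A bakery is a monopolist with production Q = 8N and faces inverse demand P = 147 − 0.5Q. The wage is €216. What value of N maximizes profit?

Marginal revenue from the inverse demand is MR = 147 − Q.
The marginal product is MP_N = 8.
A monopolist hires until marginal revenue product equals the wage: MR·MP_N = w.
(147 − 8N)·8 = 216, so N = 15.

N* = 15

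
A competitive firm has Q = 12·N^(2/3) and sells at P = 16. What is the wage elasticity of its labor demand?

ε = -3

MP_N = (2/3)·12·N^(-1/3), so P·MP_N = w gives 128·N^(-1/3) = w.
Solving, N(w) = (128/w)^(3). This is a constant-elasticity form: N ∝ w^(−3), so ε = −3.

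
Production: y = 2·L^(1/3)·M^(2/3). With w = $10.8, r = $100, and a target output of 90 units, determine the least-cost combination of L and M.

Cost minimization requires the marginal rate of technical substitution to equal the input-price ratio: MP_L/MP_M = w/r.
Here MP_L/MP_M = (1/3)·(M/L)/(2/3) = 0.5·(M/L). Setting this equal to 10.8/100 = 0.108 gives M = 0.216L.
Substituting into y = 90: 2·L^(1/3)·(0.216L)^(2/3) = 90.
Solving, L = 125 and M = 27.

L* = 125, M* = 27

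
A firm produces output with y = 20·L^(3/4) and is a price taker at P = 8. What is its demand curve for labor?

L(w) = (120/w)^(4)

MP_L = (3/4)·20·L^(-1/4) = 15·L^(-1/4).
Setting P·MP_L = w: 120·L^(-1/4) = w.
Solving for L: L^(-1/4) = w/120, so L = (120/w)^(4).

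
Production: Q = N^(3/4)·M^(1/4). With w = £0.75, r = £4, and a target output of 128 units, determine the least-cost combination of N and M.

Cost minimization requires the marginal rate of technical substitution to equal the input-price ratio: MP_N/MP_M = w/r.
Here MP_N/MP_M = (3/4)·(M/N)/(1/4) = 3·(M/N). Setting this equal to 0.75/4 = 0.1875 gives M = 0.0625N.
Substituting into Q = 128: N^(3/4)·(0.0625N)^(1/4) = 128.
Solving, N = 256 and M = 16.

N* = 256, M* = 16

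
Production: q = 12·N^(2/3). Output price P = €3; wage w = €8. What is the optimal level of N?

MP_N = (2/3)·12·N^(-1/3) = 8·N^(-1/3).
Profit maximization for a price taker requires P·MP_N = w: 3·8·N^(-1/3) = 8.
So N^(-1/3) = 1/3, which gives N = 27.

N* = 27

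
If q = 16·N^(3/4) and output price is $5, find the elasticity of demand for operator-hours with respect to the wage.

MP_N = (3/4)·16·N^(-1/4), so P·MP_N = w gives 60·N^(-1/4) = w.
Solving, N(w) = (60/w)^(4). This is a constant-elasticity form: N ∝ w^(−4), so ε = −4.

ε = -4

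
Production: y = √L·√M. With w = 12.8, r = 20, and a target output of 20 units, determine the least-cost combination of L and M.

Cost minimization requires the marginal rate of technical substitution to equal the input-price ratio: MP_L/MP_M = w/r.
Here MP_L/MP_M = (1/2)·(M/L)/(1/2) = (M/L). Setting this equal to 12.8/20 = 0.64 gives M = 0.64L.
Substituting into y = 20: L^(1/2)·(0.64L)^(1/2) = 20.
Solving, L = 25 and M = 16.

L* = 25, M* = 16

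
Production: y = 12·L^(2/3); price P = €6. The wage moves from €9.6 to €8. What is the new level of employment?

From P·MP_L = w with MP_L = 8·L^(-1/3), the labor demand is L(w) = (48/w)^(3).
At w = 9.6: L = 125. At w = 8: L = 216.

L* = 216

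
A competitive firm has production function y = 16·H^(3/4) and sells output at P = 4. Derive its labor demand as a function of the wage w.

MP_H = (3/4)·16·H^(-1/4) = 12·H^(-1/4).
Setting P·MP_H = w: 48·H^(-1/4) = w.
Solving for H: H^(-1/4) = w/48, so H = (48/w)^(4).

H(w) = 5308416/w^(4)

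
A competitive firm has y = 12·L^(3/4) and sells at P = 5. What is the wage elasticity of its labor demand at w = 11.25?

ε = -4

MP_L = (3/4)·12·L^(-1/4), so P·MP_L = w gives 45·L^(-1/4) = w.
Solving, L(w) = (45/w)^(4). This is a constant-elasticity form: L ∝ w^(−4), so ε = −4.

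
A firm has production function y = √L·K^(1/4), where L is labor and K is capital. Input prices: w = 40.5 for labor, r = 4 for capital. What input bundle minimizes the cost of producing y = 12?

Cost minimization requires the marginal rate of technical substitution to equal the input-price ratio: MP_L/MP_K = w/r.
Here MP_L/MP_K = (1/2)·(K/L)/(1/4) = 2·(K/L). Setting this equal to 40.5/4 = 10.125 gives K = 5.0625L.
Substituting into y = 12: L^(1/2)·(5.0625L)^(1/4) = 12.
Solving, L = 16 and K = 81.

L* = 16, K* = 81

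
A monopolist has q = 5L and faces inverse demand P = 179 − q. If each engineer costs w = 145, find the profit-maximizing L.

L* = 15

Marginal revenue from the inverse demand is MR = 179 − 2q.
The marginal product is MP_L = 5.
A monopolist hires until marginal revenue product equals the wage: MR·MP_L = w.
(179 − 10L)·5 = 145, so L = 15.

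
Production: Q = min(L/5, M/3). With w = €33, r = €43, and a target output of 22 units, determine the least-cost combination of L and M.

With a fixed-proportions technology, the cost-minimizing bundle uses no slack in either input: L/5 = M/3 = Q.
So L = 5·22 = 110 and M = 3·22 = 66.

L* = 110, M* = 66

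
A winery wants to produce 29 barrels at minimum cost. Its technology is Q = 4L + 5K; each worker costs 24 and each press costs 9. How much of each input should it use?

L* = 0, K* = 5.8

The inputs are perfect substitutes, so the firm uses whichever has the lower cost per unit of output.
Cost per unit of output via L is w/4 = 6; via K it is r/5 = 1.8. K is cheaper.
Producing Q = 29 with K alone: L = 0, K = 5.8.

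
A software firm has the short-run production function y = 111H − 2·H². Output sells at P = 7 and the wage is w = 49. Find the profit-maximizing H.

The marginal product of H is MP_H = 111 − 4H.
A price-taking firm hires until the value of the marginal product equals the wage: P·MP_H = w, so 7·(111 − 4H) = 49.
Then 111 − 4H = 7, giving H = 26.

H* = 26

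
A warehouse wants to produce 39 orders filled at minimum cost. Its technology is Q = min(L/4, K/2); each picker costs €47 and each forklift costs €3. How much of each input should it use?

L* = 156, K* = 78

With a fixed-proportions technology, the cost-minimizing bundle uses no slack in either input: L/4 = K/2 = Q.
So L = 4·39 = 156 and K = 2·39 = 78.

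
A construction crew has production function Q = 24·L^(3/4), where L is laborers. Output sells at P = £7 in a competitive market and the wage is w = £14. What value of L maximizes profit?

MP_L = (3/4)·24·L^(-1/4) = 18·L^(-1/4).
Profit maximization for a price taker requires P·MP_L = w: 7·18·L^(-1/4) = 14.
So L^(-1/4) = 1/9, which gives L = 6561.

L* = 6561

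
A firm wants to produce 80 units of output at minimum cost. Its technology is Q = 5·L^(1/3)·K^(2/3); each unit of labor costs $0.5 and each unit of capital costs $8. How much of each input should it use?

L* = 64, K* = 8

Cost minimization requires the marginal rate of technical substitution to equal the input-price ratio: MP_L/MP_K = w/r.
Here MP_L/MP_K = (1/3)·(K/L)/(2/3) = 0.5·(K/L). Setting this equal to 0.5/8 = 0.0625 gives K = 0.125L.
Substituting into Q = 80: 5·L^(1/3)·(0.125L)^(2/3) = 80.
Solving, L = 64 and K = 8.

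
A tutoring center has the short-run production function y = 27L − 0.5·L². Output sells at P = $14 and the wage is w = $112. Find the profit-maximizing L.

The marginal product of L is MP_L = 27 − L.
A price-taking firm hires until the value of the marginal product equals the wage: P·MP_L = w, so 14·(27 − L) = 112.
Then 27 − L = 8, giving L = 19.

L* = 19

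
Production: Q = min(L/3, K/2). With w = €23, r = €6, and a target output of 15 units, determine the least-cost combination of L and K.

L* = 45, K* = 30

With a fixed-proportions technology, the cost-minimizing bundle uses no slack in either input: L/3 = K/2 = Q.
So L = 3·15 = 45 and K = 2·15 = 30.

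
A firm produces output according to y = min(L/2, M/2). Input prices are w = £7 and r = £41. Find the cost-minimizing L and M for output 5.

L* = 10, M* = 10

With a fixed-proportions technology, the cost-minimizing bundle uses no slack in either input: L/2 = M/2 = y.
So L = 2·5 = 10 and M = 2·5 = 10.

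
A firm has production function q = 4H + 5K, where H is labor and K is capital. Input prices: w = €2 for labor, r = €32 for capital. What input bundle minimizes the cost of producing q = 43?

H* = 10.75, K* = 0

The inputs are perfect substitutes, so the firm uses whichever has the lower cost per unit of output.
Cost per unit of output via H is w/4 = 0.5; via K it is r/5 = 6.4. H is cheaper.
Producing q = 43 with H alone: H = 10.75, K = 0.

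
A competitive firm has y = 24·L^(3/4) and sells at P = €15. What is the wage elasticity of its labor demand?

ε = -4

MP_L = (3/4)·24·L^(-1/4), so P·MP_L = w gives 270·L^(-1/4) = w.
Solving, L(w) = (270/w)^(4). This is a constant-elasticity form: L ∝ w^(−4), so ε = −4.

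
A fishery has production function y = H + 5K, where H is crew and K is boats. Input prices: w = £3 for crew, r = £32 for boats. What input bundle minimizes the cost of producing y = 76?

The inputs are perfect substitutes, so the firm uses whichever has the lower cost per unit of output.
Cost per unit of output via H is 3; via K it is 6.4. H is cheaper.
Producing y = 76 with H alone: H = 76, K = 0.

H* = 76, K* = 0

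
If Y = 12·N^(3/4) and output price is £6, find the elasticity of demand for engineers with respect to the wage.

ε = -4

MP_N = (3/4)·12·N^(-1/4), so P·MP_N = w gives 54·N^(-1/4) = w.
Solving, N(w) = (54/w)^(4). This is a constant-elasticity form: N ∝ w^(−4), so ε = −4.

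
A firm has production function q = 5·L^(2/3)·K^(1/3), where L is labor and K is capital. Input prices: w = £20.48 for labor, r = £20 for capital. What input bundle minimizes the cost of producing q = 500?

Cost minimization requires the marginal rate of technical substitution to equal the input-price ratio: MP_L/MP_K = w/r.
Here MP_L/MP_K = (2/3)·(K/L)/(1/3) = 2·(K/L). Setting this equal to 20.48/20 = 1.024 gives K = 0.512L.
Substituting into q = 500: 5·L^(2/3)·(0.512L)^(1/3) = 500.
Solving, L = 125 and K = 64.

L* = 125, K* = 64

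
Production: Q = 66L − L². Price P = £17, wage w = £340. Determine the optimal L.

The marginal product of L is MP_L = 66 − 2L.
A price-taking firm hires until the value of the marginal product equals the wage: P·MP_L = w, so 17·(66 − 2L) = 340.
Then 66 − 2L = 20, giving L = 23.

L* = 23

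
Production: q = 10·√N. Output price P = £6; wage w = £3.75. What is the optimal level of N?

N* = 64

MP_N = (1/2)·10·N^(-1/2) = 5·N^(-1/2).
Profit maximization for a price taker requires P·MP_N = w: 6·5·N^(-1/2) = 3.75.
So N^(-1/2) = 0.125, which gives N = 64.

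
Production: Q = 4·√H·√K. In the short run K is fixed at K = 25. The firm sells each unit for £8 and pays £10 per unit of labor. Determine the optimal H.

H* = 64

With K = 25, MP_H = (1/2)·4·H^(-1/2)·25^(1/2) = 10·H^(-1/2).
Profit maximization for a price taker requires P·MP_H = w: 8·10·H^(-1/2) = 10.
So H^(-1/2) = 0.125, which gives H = 64.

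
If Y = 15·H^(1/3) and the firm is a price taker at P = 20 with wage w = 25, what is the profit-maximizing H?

H* = 8

MP_H = (1/3)·15·H^(-2/3) = 5·H^(-2/3).
Profit maximization for a price taker requires P·MP_H = w: 20·5·H^(-2/3) = 25.
So H^(-2/3) = 0.25, which gives H = 8.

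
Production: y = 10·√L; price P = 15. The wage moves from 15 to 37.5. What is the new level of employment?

From P·MP_L = w with MP_L = 5·L^(-1/2), the labor demand is L(w) = (75/w)^(2).
At w = 15: L = 25. At w = 37.5: L = 4.

L* = 4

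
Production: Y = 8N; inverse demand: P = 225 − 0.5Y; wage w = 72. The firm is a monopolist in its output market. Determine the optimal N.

N* = 27

Marginal revenue from the inverse demand is MR = 225 − Y.
The marginal product is MP_N = 8.
A monopolist hires until marginal revenue product equals the wage: MR·MP_N = w.
(225 − 8N)·8 = 72, so N = 27.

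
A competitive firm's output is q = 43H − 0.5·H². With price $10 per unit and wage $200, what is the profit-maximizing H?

H* = 23

The marginal product of H is MP_H = 43 − H.
A price-taking firm hires until the value of the marginal product equals the wage: P·MP_H = w, so 10·(43 − H) = 200.
Then 43 − H = 20, giving H = 23.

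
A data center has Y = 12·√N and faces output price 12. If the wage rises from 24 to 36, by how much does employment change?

ΔN = -5

From P·MP_N = w with MP_N = 6·N^(-1/2), the labor demand is N(w) = (72/w)^(2).
At w = 24: N = 9. At w = 36: N = 4.
ΔN = 4 − 9 = -5.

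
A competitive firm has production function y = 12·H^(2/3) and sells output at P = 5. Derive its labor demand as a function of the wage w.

H(w) = 64000/w³

MP_H = (2/3)·12·H^(-1/3) = 8·H^(-1/3).
Setting P·MP_H = w: 40·H^(-1/3) = w.
Solving for H: H^(-1/3) = w/40, so H = (40/w)^(3).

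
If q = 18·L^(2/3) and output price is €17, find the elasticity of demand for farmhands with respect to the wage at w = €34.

ε = -3

MP_L = (2/3)·18·L^(-1/3), so P·MP_L = w gives 204·L^(-1/3) = w.
Solving, L(w) = (204/w)^(3). This is a constant-elasticity form: L ∝ w^(−3), so ε = −3.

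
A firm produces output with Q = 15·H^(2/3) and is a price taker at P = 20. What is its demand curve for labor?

H(w) = 8000000/w³

MP_H = (2/3)·15·H^(-1/3) = 10·H^(-1/3).
Setting P·MP_H = w: 200·H^(-1/3) = w.
Solving for H: H^(-1/3) = w/200, so H = (200/w)^(3).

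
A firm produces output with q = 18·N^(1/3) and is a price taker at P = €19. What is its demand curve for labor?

N(w) = (114/w)^(3/2)

MP_N = (1/3)·18·N^(-2/3) = 6·N^(-2/3).
Setting P·MP_N = w: 114·N^(-2/3) = w.
Solving for N: N^(-2/3) = w/114, so N = (114/w)^(3/2).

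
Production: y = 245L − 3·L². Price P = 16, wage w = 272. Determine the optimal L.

The marginal product of L is MP_L = 245 − 6L.
A price-taking firm hires until the value of the marginal product equals the wage: P·MP_L = w, so 16·(245 − 6L) = 272.
Then 245 − 6L = 17, giving L = 38.

L* = 38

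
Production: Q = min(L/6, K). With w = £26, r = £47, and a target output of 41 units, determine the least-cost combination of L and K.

With a fixed-proportions technology, the cost-minimizing bundle uses no slack in either input: L/6 = K = Q.
So L = 6·41 = 246 and K = 41.

L* = 246, K* = 41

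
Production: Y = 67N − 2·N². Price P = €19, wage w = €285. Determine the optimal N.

N* = 13

The marginal product of N is MP_N = 67 − 4N.
A price-taking firm hires until the value of the marginal product equals the wage: P·MP_N = w, so 19·(67 − 4N) = 285.
Then 67 − 4N = 15, giving N = 13.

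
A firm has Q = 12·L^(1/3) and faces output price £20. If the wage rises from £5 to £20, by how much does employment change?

From P·MP_L = w with MP_L = 4·L^(-2/3), the labor demand is L(w) = (80/w)^(3/2).
At w = 5: L = 64. At w = 20: L = 8.
ΔL = 8 − 64 = -56.

ΔL = -56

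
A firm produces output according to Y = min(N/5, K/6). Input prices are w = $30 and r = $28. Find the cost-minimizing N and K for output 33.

N* = 165, K* = 198

With a fixed-proportions technology, the cost-minimizing bundle uses no slack in either input: N/5 = K/6 = Y.
So N = 5·33 = 165 and K = 6·33 = 198.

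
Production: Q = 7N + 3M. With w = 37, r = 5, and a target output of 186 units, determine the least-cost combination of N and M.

N* = 0, M* = 62

The inputs are perfect substitutes, so the firm uses whichever has the lower cost per unit of output.
Cost per unit of output via N is w/7 = 37/7; via M it is r/3 = 5/3. M is cheaper.
Producing Q = 186 with M alone: N = 0, M = 62.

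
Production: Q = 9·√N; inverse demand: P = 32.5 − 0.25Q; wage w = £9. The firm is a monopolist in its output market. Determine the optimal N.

Marginal revenue from the inverse demand is MR = 32.5 − 0.5Q.
The marginal product is MP_N = 4.5·N^(-1/2).
A monopolist hires until marginal revenue product equals the wage: MR·MP_N = w.
At N, Q = 9·√N. Substituting and solving: (32.5 − 4.5·√N)·4.5·N^(-1/2) = 9 gives N = 25.

N* = 25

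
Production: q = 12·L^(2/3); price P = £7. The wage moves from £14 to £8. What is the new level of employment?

L* = 343

From P·MP_L = w with MP_L = 8·L^(-1/3), the labor demand is L(w) = (56/w)^(3).
At w = 14: L = 64. At w = 8: L = 343.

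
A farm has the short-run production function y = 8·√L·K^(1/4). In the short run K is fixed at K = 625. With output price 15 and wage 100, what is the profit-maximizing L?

L* = 9

With K = 625, MP_L = (1/2)·8·L^(-1/2)·625^(1/4) = 20·L^(-1/2).
Profit maximization for a price taker requires P·MP_L = w: 15·20·L^(-1/2) = 100.
So L^(-1/2) = 1/3, which gives L = 9.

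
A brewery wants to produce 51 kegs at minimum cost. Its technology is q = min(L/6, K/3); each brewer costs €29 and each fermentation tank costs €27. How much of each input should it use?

With a fixed-proportions technology, the cost-minimizing bundle uses no slack in either input: L/6 = K/3 = q.
So L = 6·51 = 306 and K = 3·51 = 153.

L* = 306, K* = 153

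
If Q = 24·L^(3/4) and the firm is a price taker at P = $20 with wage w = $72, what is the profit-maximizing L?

L* = 625

MP_L = (3/4)·24·L^(-1/4) = 18·L^(-1/4).
Profit maximization for a price taker requires P·MP_L = w: 20·18·L^(-1/4) = 72.
So L^(-1/4) = 0.2, which gives L = 625.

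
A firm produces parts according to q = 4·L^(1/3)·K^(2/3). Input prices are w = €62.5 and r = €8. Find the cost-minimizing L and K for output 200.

L* = 8, K* = 125

Cost minimization requires the marginal rate of technical substitution to equal the input-price ratio: MP_L/MP_K = w/r.
Here MP_L/MP_K = (1/3)·(K/L)/(2/3) = 0.5·(K/L). Setting this equal to 62.5/8 = 7.8125 gives K = 15.625L.
Substituting into q = 200: 4·L^(1/3)·(15.625L)^(2/3) = 200.
Solving, L = 8 and K = 125.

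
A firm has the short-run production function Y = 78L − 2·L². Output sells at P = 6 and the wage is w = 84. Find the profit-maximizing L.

The marginal product of L is MP_L = 78 − 4L.
A price-taking firm hires until the value of the marginal product equals the wage: P·MP_L = w, so 6·(78 − 4L) = 84.
Then 78 − 4L = 14, giving L = 16.

L* = 16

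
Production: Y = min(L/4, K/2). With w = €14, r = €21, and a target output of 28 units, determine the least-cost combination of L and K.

L* = 112, K* = 56

With a fixed-proportions technology, the cost-minimizing bundle uses no slack in either input: L/4 = K/2 = Y.
So L = 4·28 = 112 and K = 2·28 = 56.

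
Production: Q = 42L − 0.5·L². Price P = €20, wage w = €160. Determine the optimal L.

L* = 34

The marginal product of L is MP_L = 42 − L.
A price-taking firm hires until the value of the marginal product equals the wage: P·MP_L = w, so 20·(42 − L) = 160.
Then 42 − L = 8, giving L = 34.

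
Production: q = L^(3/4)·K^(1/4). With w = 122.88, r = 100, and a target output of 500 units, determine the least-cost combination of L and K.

L* = 625, K* = 256

Cost minimization requires the marginal rate of technical substitution to equal the input-price ratio: MP_L/MP_K = w/r.
Here MP_L/MP_K = (3/4)·(K/L)/(1/4) = 3·(K/L). Setting this equal to 122.88/100 = 1.2288 gives K = 0.4096L.
Substituting into q = 500: L^(3/4)·(0.4096L)^(1/4) = 500.
Solving, L = 625 and K = 256.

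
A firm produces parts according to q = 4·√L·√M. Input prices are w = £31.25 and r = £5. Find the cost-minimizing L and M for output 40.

L* = 4, M* = 25

Cost minimization requires the marginal rate of technical substitution to equal the input-price ratio: MP_L/MP_M = w/r.
Here MP_L/MP_M = (1/2)·(M/L)/(1/2) = (M/L). Setting this equal to 31.25/5 = 6.25 gives M = 6.25L.
Substituting into q = 40: 4·L^(1/2)·(6.25L)^(1/2) = 40.
Solving, L = 4 and M = 25.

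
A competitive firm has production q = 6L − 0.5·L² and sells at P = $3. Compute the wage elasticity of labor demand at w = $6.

From P·MP_L = w with MP_L = 6 − L, labor demand is L(w) = 6 − w/3.
dL/dw = −1/(3) = -1/3.
At w = 6, L = 4, so ε = (dL/dw)·(w/L) = (-1/3)·(6/4) = -0.5.

ε = -0.5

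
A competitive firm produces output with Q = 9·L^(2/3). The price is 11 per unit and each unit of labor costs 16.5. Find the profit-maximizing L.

L* = 64

MP_L = (2/3)·9·L^(-1/3) = 6·L^(-1/3).
Profit maximization for a price taker requires P·MP_L = w: 11·6·L^(-1/3) = 16.5.
So L^(-1/3) = 0.25, which gives L = 64.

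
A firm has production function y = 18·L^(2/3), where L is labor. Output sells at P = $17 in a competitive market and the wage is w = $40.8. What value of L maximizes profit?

MP_L = (2/3)·18·L^(-1/3) = 12·L^(-1/3).
Profit maximization for a price taker requires P·MP_L = w: 17·12·L^(-1/3) = 40.8.
So L^(-1/3) = 0.2, which gives L = 125.

L* = 125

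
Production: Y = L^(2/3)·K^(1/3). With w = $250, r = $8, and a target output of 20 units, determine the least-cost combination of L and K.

L* = 8, K* = 125

Cost minimization requires the marginal rate of technical substitution to equal the input-price ratio: MP_L/MP_K = w/r.
Here MP_L/MP_K = (2/3)·(K/L)/(1/3) = 2·(K/L). Setting this equal to 250/8 = 31.25 gives K = 15.625L.
Substituting into Y = 20: L^(2/3)·(15.625L)^(1/3) = 20.
Solving, L = 8 and K = 125.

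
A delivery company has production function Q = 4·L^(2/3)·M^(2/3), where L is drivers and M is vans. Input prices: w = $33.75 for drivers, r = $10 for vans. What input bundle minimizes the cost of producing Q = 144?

L* = 8, M* = 27

Cost minimization requires the marginal rate of technical substitution to equal the input-price ratio: MP_L/MP_M = w/r.
Here MP_L/MP_M = (2/3)·(M/L)/(2/3) = (M/L). Setting this equal to 33.75/10 = 3.375 gives M = 3.375L.
Substituting into Q = 144: 4·L^(2/3)·(3.375L)^(2/3) = 144.
Solving, L = 8 and M = 27.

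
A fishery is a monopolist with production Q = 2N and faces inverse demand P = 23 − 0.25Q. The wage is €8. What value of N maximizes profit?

Marginal revenue from the inverse demand is MR = 23 − 0.5Q.
The marginal product is MP_N = 2.
A monopolist hires until marginal revenue product equals the wage: MR·MP_N = w.
(23 − N)·2 = 8, so N = 19.

N* = 19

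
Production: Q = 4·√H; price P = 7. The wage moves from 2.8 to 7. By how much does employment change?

ΔH = -21

From P·MP_H = w with MP_H = 2·H^(-1/2), the labor demand is H(w) = (14/w)^(2).
At w = 2.8: H = 25. At w = 7: H = 4.
ΔH = 4 − 25 = -21.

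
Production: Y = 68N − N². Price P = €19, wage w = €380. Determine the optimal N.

The marginal product of N is MP_N = 68 − 2N.
A price-taking firm hires until the value of the marginal product equals the wage: P·MP_N = w, so 19·(68 − 2N) = 380.
Then 68 − 2N = 20, giving N = 24.

N* = 24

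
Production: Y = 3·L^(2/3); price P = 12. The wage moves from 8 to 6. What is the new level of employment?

From P·MP_L = w with MP_L = 2·L^(-1/3), the labor demand is L(w) = (24/w)^(3).
At w = 8: L = 27. At w = 6: L = 64.

L* = 64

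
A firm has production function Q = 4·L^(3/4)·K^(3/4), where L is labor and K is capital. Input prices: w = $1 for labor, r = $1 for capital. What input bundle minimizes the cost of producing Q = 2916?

Cost minimization requires the marginal rate of technical substitution to equal the input-price ratio: MP_L/MP_K = w/r.
Here MP_L/MP_K = (3/4)·(K/L)/(3/4) = (K/L). Setting this equal to 1/1 = 1 gives K = L.
Substituting into Q = 2916: 4·L^(3/4)·(L)^(3/4) = 2916.
Solving, L = 81 and K = 81.

L* = 81, K* = 81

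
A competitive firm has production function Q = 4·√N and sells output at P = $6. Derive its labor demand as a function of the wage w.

N(w) = 144/w²

MP_N = (1/2)·4·N^(-1/2) = 2·N^(-1/2).
Setting P·MP_N = w: 12·N^(-1/2) = w.
Solving for N: N^(-1/2) = w/12, so N = (12/w)^(2).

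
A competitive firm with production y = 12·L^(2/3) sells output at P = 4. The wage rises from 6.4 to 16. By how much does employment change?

From P·MP_L = w with MP_L = 8·L^(-1/3), the labor demand is L(w) = (32/w)^(3).
At w = 6.4: L = 125. At w = 16: L = 8.
ΔL = 8 − 125 = -117.

ΔL = -117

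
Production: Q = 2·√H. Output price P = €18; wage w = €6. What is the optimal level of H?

H* = 9

MP_H = (1/2)·2·H^(-1/2) = H^(-1/2).
Profit maximization for a price taker requires P·MP_H = w: 18·H^(-1/2) = 6.
So H^(-1/2) = 1/3, which gives H = 9.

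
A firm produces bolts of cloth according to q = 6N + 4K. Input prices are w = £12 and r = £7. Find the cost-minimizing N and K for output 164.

The inputs are perfect substitutes, so the firm uses whichever has the lower cost per unit of output.
Cost per unit of output via N is w/6 = 2; via K it is r/4 = 1.75. K is cheaper.
Producing q = 164 with K alone: N = 0, K = 41.

N* = 0, K* = 41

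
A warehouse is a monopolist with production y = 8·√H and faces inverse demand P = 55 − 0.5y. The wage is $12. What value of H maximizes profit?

Marginal revenue from the inverse demand is MR = 55 − y.
The marginal product is MP_H = 4·H^(-1/2).
A monopolist hires until marginal revenue product equals the wage: MR·MP_H = w.
At H, y = 8·√H. Substituting and solving: (55 − 8·√H)·4·H^(-1/2) = 12 gives H = 25.

H* = 25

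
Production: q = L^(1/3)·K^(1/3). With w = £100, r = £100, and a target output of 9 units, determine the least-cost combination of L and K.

L* = 27, K* = 27

Cost minimization requires the marginal rate of technical substitution to equal the input-price ratio: MP_L/MP_K = w/r.
Here MP_L/MP_K = (1/3)·(K/L)/(1/3) = (K/L). Setting this equal to 100/100 = 1 gives K = L.
Substituting into q = 9: L^(1/3)·(L)^(1/3) = 9.
Solving, L = 27 and K = 27.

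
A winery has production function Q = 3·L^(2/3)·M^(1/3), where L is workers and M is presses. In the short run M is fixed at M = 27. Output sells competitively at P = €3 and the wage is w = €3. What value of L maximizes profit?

L* = 216

With M = 27, MP_L = (2/3)·3·L^(-1/3)·27^(1/3) = 6·L^(-1/3).
Profit maximization for a price taker requires P·MP_L = w: 3·6·L^(-1/3) = 3.
So L^(-1/3) = 1/6, which gives L = 216.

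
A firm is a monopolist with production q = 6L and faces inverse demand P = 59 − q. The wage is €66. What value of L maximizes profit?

L* = 4

Marginal revenue from the inverse demand is MR = 59 − 2q.
The marginal product is MP_L = 6.
A monopolist hires until marginal revenue product equals the wage: MR·MP_L = w.
(59 − 12L)·6 = 66, so L = 4.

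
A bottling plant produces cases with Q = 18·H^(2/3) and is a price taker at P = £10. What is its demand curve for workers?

MP_H = (2/3)·18·H^(-1/3) = 12·H^(-1/3).
Setting P·MP_H = w: 120·H^(-1/3) = w.
Solving for H: H^(-1/3) = w/120, so H = (120/w)^(3).

H(w) = 1728000/w³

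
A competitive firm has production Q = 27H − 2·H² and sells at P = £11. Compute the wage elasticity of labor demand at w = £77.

From P·MP_H = w with MP_H = 27 − 4H, labor demand is H(w) = (27 − w/11)/4.
dH/dw = −1/(44) = -1/44.
At w = 77, H = 5, so ε = (dH/dw)·(w/H) = (-1/44)·(77/5) = -0.35.

ε = -0.35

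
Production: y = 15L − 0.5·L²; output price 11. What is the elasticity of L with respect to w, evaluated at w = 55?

ε = -0.5

From P·MP_L = w with MP_L = 15 − L, labor demand is L(w) = 15 − w/11.
dL/dw = −1/(11) = -1/11.
At w = 55, L = 10, so ε = (dL/dw)·(w/L) = (-1/11)·(55/10) = -0.5.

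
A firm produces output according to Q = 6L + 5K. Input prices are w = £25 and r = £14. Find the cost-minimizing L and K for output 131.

The inputs are perfect substitutes, so the firm uses whichever has the lower cost per unit of output.
Cost per unit of output via L is w/6 = 25/6; via K it is r/5 = 2.8. K is cheaper.
Producing Q = 131 with K alone: L = 0, K = 26.2.

L* = 0, K* = 26.2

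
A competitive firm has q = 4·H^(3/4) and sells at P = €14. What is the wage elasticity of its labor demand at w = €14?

ε = -4

MP_H = (3/4)·4·H^(-1/4), so P·MP_H = w gives 42·H^(-1/4) = w.
Solving, H(w) = (42/w)^(4). This is a constant-elasticity form: H ∝ w^(−4), so ε = −4.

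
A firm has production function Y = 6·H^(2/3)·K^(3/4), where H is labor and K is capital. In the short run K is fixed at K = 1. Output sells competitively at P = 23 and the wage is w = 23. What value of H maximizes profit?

H* = 64

With K = 1, MP_H = (2/3)·6·H^(-1/3)·1^(3/4) = 4·H^(-1/3).
Profit maximization for a price taker requires P·MP_H = w: 23·4·H^(-1/3) = 23.
So H^(-1/3) = 0.25, which gives H = 64.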